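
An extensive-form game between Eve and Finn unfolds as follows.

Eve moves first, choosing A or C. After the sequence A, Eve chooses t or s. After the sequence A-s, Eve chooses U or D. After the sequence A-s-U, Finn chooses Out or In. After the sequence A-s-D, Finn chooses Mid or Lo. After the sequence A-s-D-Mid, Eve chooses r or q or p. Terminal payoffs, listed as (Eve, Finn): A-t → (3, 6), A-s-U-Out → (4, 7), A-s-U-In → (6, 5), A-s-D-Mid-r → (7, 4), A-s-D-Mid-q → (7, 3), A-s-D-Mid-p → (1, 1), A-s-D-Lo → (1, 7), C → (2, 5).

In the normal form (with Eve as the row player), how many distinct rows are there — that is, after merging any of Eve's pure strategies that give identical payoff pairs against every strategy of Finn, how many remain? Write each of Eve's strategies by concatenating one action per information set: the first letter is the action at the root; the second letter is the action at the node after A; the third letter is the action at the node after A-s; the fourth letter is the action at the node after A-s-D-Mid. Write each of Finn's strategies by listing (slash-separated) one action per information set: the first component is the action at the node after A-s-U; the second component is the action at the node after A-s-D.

Eve has 24 pure strategies: AtUr, AtUq, AtUp, AtDr, AtDq, AtDp, AsUr, AsUq, AsUp, AsDr, AsDq, AsDp, CtUr, CtUq, CtUp, CtDr, CtDq, CtDp, CsUr, CsUq, CsUp, CsDr, CsDq, CsDp. Columns: Out/Mid, Out/Lo, In/Mid, In/Lo.
{AtUr, AtUq, AtUp, AtDr, AtDq, AtDp} → row (3,6) (3,6) (3,6) (3,6)
{AsUr, AsUq, AsUp} → row (4,7) (4,7) (6,5) (6,5)
{AsDr} → row (7,4) (1,7) (7,4) (1,7)
{AsDq} → row (7,3) (1,7) (7,3) (1,7)
{AsDp} → row (1,1) (1,7) (1,1) (1,7)
{CtUr, CtUq, CtUp, CtDr, CtDq, CtDp, CsUr, CsUq, CsUp, CsDr, CsDq, CsDp} → row (2,5) (2,5) (2,5) (2,5)
That's 6 distinct rows out of 24 strategies.

6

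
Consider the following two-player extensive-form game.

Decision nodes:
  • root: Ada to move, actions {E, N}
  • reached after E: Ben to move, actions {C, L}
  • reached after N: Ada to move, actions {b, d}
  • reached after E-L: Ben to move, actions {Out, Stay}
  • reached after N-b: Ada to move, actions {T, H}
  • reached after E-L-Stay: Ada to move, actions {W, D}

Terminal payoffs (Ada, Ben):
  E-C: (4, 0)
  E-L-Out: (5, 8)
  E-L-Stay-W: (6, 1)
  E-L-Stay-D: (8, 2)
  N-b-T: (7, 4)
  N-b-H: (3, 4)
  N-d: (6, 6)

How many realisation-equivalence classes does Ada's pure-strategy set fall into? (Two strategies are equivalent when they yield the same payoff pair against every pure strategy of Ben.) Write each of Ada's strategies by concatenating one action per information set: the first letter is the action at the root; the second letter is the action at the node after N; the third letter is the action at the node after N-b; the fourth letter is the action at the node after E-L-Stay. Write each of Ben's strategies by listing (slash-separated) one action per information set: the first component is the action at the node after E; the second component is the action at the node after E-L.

Ada has 16 pure strategies: EbTW, EbTD, EbHW, EbHD, EdTW, EdTD, EdHW, EdHD, NbTW, NbTD, NbHW, NbHD, NdTW, NdTD, NdHW, NdHD. Columns: C/Out, C/Stay, L/Out, L/Stay.
{EbTW, EbHW, EdTW, EdHW} → row (4,0) (4,0) (5,8) (6,1)
{EbTD, EbHD, EdTD, EdHD} → row (4,0) (4,0) (5,8) (8,2)
{NbTW, NbTD} → row (7,4) (7,4) (7,4) (7,4)
{NbHW, NbHD} → row (3,4) (3,4) (3,4) (3,4)
{NdTW, NdTD, NdHW, NdHD} → row (6,6) (6,6) (6,6) (6,6)
That's 5 distinct rows out of 16 strategies.

5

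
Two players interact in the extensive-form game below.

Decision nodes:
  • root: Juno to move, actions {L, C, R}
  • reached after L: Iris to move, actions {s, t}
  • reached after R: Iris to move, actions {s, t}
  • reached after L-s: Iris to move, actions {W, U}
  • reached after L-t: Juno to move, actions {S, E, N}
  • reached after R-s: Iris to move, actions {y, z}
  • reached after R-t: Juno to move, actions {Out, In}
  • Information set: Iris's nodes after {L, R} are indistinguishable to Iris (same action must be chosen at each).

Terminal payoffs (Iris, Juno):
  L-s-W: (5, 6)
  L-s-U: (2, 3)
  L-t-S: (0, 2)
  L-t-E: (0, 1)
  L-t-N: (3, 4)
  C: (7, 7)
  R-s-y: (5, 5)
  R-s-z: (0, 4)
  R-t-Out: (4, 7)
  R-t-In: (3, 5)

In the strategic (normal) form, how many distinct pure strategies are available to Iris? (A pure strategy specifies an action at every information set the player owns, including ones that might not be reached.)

Iris owns the information set {L, R} with actions {s, t} — two choices.
Iris owns the node after L-s with actions {W, U} — two choices.
Iris owns the node after R-s with actions {y, z} — two choices.
A pure strategy fixes one action at each information set independently, so the count is the product 2 × 2 × 2 = 8.

8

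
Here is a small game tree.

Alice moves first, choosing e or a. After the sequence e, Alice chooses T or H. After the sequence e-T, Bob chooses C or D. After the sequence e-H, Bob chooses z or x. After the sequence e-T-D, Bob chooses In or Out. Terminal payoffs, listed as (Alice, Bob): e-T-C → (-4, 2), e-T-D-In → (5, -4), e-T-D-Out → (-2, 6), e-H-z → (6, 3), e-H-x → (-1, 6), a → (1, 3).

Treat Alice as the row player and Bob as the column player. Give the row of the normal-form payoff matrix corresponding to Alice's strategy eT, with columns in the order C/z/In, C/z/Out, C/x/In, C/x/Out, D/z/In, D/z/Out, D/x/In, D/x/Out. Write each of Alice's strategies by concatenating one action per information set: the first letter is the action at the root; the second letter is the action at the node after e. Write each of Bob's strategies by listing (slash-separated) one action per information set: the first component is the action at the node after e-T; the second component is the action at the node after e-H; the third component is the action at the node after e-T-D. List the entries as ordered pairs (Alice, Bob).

(-4,2) (-4,2) (-4,2) (-4,2) (5,-4) (-2,6) (5,-4) (-2,6)

vs C/z/In: Alice plays e → Alice plays T at [e] → Bob plays C at [e-T] → (-4, 2)
vs C/z/Out: Alice plays e → Alice plays T at [e] → Bob plays C at [e-T] → (-4, 2)
vs C/x/In: Alice plays e → Alice plays T at [e] → Bob plays C at [e-T] → (-4, 2)
vs C/x/Out: Alice plays e → Alice plays T at [e] → Bob plays C at [e-T] → (-4, 2)
vs D/z/In: Alice plays e → Alice plays T at [e] → Bob plays D at [e-T] → Bob plays In at [e-T-D] → (5, -4)
vs D/z/Out: Alice plays e → Alice plays T at [e] → Bob plays D at [e-T] → Bob plays Out at [e-T-D] → (-2, 6)
vs D/x/In: Alice plays e → Alice plays T at [e] → Bob plays D at [e-T] → Bob plays In at [e-T-D] → (5, -4)
vs D/x/Out: Alice plays e → Alice plays T at [e] → Bob plays D at [e-T] → Bob plays Out at [e-T-D] → (-2, 6)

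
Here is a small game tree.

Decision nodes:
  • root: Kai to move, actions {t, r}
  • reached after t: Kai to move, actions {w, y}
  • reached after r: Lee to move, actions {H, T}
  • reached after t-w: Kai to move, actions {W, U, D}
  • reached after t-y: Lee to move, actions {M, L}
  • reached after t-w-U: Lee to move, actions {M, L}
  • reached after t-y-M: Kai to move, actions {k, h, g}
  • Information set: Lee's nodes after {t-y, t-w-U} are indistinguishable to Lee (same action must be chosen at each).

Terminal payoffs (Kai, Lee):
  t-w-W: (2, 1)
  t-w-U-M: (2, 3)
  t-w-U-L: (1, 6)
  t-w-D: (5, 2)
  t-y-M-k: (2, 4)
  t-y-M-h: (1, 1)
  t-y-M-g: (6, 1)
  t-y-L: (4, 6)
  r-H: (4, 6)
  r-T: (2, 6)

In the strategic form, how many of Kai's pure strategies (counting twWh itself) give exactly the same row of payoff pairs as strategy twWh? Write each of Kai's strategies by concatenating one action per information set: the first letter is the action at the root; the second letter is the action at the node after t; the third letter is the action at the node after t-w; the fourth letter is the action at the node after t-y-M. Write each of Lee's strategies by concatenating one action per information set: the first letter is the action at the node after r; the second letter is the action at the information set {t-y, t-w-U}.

3

Row for twWh (columns HM, HL, TM, TL): (2,1) (2,1) (2,1) (2,1).
Under twWh, Kai's choice at the node after t-y-M can never be reached regardless of what Lee does, so varying those choices leaves every outcome unchanged.
Holding the reachable choices fixed and varying the unreachable one freely already gives 3 equivalent strategies.
No other strategy reproduces this row, so those 3 are the full class: twWk, twWh, twWg.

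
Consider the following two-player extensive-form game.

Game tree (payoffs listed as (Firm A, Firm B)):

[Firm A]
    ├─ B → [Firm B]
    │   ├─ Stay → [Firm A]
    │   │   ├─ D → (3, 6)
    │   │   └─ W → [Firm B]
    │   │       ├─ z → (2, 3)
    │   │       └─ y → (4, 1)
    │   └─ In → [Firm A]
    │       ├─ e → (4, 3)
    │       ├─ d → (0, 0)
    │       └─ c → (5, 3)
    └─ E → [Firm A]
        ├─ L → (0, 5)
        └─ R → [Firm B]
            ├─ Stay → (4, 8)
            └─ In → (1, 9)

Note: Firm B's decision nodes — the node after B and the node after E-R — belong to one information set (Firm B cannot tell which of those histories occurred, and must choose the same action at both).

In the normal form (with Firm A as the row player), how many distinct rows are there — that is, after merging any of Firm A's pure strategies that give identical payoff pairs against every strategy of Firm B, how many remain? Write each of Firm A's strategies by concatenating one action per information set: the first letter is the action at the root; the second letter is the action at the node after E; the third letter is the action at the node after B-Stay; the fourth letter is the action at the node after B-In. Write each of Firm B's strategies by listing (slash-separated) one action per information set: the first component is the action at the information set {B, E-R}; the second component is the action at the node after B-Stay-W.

8

Firm A has 24 pure strategies: BLDe, BLDd, BLDc, BLWe, BLWd, BLWc, BRDe, BRDd, BRDc, BRWe, BRWd, BRWc, ELDe, ELDd, ELDc, ELWe, ELWd, ELWc, ERDe, ERDd, ERDc, ERWe, ERWd, ERWc. Columns: Stay/z, Stay/y, In/z, In/y.
{BLDe, BRDe} → row (3,6) (3,6) (4,3) (4,3)
{BLDd, BRDd} → row (3,6) (3,6) (0,0) (0,0)
{BLDc, BRDc} → row (3,6) (3,6) (5,3) (5,3)
{BLWe, BRWe} → row (2,3) (4,1) (4,3) (4,3)
{BLWd, BRWd} → row (2,3) (4,1) (0,0) (0,0)
{BLWc, BRWc} → row (2,3) (4,1) (5,3) (5,3)
{ELDe, ELDd, ELDc, ELWe, ELWd, ELWc} → row (0,5) (0,5) (0,5) (0,5)
{ERDe, ERDd, ERDc, ERWe, ERWd, ERWc} → row (4,8) (4,8) (1,9) (1,9)
That's 8 distinct rows out of 24 strategies.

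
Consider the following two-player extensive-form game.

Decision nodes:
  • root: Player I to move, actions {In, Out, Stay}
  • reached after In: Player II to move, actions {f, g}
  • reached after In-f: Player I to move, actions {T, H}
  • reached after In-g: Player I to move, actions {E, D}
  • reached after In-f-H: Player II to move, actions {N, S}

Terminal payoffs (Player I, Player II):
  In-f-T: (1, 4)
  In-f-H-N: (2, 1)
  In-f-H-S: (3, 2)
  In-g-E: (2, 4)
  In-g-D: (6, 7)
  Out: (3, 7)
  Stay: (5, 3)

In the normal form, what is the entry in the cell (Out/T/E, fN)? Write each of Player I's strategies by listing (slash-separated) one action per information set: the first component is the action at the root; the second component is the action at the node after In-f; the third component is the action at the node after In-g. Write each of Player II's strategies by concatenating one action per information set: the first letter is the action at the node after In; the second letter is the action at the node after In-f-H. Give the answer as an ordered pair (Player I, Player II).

Trace the play path from the root:
  Player I plays Out
→ terminal payoff (3, 7).
(Player I's choice at the node after In-f is never reached on this path, so it doesn't affect the outcome.)

(3, 7)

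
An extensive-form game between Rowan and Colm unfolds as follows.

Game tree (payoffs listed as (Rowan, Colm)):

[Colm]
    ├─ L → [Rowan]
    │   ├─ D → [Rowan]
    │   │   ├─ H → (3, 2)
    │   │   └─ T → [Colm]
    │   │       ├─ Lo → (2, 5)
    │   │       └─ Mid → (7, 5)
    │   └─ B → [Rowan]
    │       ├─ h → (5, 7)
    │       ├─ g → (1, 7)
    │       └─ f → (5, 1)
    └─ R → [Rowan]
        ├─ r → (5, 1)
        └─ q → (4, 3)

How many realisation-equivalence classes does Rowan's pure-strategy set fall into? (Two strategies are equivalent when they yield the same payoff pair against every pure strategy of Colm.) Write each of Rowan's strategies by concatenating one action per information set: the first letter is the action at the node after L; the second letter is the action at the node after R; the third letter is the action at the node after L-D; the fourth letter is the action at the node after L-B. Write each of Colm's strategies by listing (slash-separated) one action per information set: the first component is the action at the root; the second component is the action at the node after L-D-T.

10

Rowan has 24 pure strategies: DrHh, DrHg, DrHf, DrTh, DrTg, DrTf, DqHh, DqHg, DqHf, DqTh, DqTg, DqTf, BrHh, BrHg, BrHf, BrTh, BrTg, BrTf, BqHh, BqHg, BqHf, BqTh, BqTg, BqTf. Columns: L/Lo, L/Mid, R/Lo, R/Mid.
{DrHh, DrHg, DrHf} → row (3,2) (3,2) (5,1) (5,1)
{DrTh, DrTg, DrTf} → row (2,5) (7,5) (5,1) (5,1)
{DqHh, DqHg, DqHf} → row (3,2) (3,2) (4,3) (4,3)
{DqTh, DqTg, DqTf} → row (2,5) (7,5) (4,3) (4,3)
{BrHh, BrTh} → row (5,7) (5,7) (5,1) (5,1)
{BrHg, BrTg} → row (1,7) (1,7) (5,1) (5,1)
{BrHf, BrTf} → row (5,1) (5,1) (5,1) (5,1)
{BqHh, BqTh} → row (5,7) (5,7) (4,3) (4,3)
{BqHg, BqTg} → row (1,7) (1,7) (4,3) (4,3)
{BqHf, BqTf} → row (5,1) (5,1) (4,3) (4,3)
That's 10 distinct rows out of 24 strategies.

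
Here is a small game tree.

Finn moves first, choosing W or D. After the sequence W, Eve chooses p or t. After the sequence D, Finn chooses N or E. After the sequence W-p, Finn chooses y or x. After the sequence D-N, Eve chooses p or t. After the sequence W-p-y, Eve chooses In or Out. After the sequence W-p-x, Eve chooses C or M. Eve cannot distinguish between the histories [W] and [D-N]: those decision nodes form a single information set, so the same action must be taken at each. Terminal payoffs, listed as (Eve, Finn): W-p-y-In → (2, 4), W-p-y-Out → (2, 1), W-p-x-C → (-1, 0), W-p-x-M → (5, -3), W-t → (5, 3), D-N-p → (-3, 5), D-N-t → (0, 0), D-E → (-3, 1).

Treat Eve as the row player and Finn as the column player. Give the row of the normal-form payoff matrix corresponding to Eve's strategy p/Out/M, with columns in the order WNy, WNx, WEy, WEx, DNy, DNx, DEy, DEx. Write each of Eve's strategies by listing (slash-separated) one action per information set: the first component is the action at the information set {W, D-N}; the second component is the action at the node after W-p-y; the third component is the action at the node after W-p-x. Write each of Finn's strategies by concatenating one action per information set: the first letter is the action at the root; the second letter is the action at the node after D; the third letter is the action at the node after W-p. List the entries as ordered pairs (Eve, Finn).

vs WNy: Finn plays W → Eve plays p at [W] → Finn plays y at [W-p] → Eve plays Out at [W-p-y] → (2, 1)
vs WNx: Finn plays W → Eve plays p at [W] → Finn plays x at [W-p] → Eve plays M at [W-p-x] → (5, -3)
vs WEy: Finn plays W → Eve plays p at [W] → Finn plays y at [W-p] → Eve plays Out at [W-p-y] → (2, 1)
vs WEx: Finn plays W → Eve plays p at [W] → Finn plays x at [W-p] → Eve plays M at [W-p-x] → (5, -3)
vs DNy: Finn plays D → Finn plays N at [D] → Eve plays p at [D-N] → (-3, 5)
vs DNx: Finn plays D → Finn plays N at [D] → Eve plays p at [D-N] → (-3, 5)
vs DEy: Finn plays D → Finn plays E at [D] → (-3, 1)
vs DEx: Finn plays D → Finn plays E at [D] → (-3, 1)

(2,1) (5,-3) (2,1) (5,-3) (-3,5) (-3,5) (-3,1) (-3,1)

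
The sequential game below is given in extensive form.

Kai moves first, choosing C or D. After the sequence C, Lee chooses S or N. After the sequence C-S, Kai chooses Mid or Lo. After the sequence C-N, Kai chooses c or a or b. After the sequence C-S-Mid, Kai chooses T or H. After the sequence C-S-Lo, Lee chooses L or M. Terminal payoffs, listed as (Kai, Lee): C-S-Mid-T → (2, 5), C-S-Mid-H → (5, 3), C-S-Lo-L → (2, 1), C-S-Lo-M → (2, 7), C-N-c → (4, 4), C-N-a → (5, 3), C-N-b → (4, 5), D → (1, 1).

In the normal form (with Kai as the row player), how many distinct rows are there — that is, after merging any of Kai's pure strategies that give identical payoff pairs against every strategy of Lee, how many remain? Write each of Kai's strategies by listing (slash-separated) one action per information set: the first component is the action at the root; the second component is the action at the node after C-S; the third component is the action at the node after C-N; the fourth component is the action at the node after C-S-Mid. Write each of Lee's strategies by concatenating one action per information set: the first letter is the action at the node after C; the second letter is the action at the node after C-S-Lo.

Kai has 24 pure strategies: C/Mid/c/T, C/Mid/c/H, C/Mid/a/T, C/Mid/a/H, C/Mid/b/T, C/Mid/b/H, C/Lo/c/T, C/Lo/c/H, C/Lo/a/T, C/Lo/a/H, C/Lo/b/T, C/Lo/b/H, D/Mid/c/T, D/Mid/c/H, D/Mid/a/T, D/Mid/a/H, D/Mid/b/T, D/Mid/b/H, D/Lo/c/T, D/Lo/c/H, D/Lo/a/T, D/Lo/a/H, D/Lo/b/T, D/Lo/b/H. Columns: SL, SM, NL, NM.
{C/Mid/c/T} → row (2,5) (2,5) (4,4) (4,4)
{C/Mid/c/H} → row (5,3) (5,3) (4,4) (4,4)
{C/Mid/a/T} → row (2,5) (2,5) (5,3) (5,3)
{C/Mid/a/H} → row (5,3) (5,3) (5,3) (5,3)
{C/Mid/b/T} → row (2,5) (2,5) (4,5) (4,5)
{C/Mid/b/H} → row (5,3) (5,3) (4,5) (4,5)
{C/Lo/c/T, C/Lo/c/H} → row (2,1) (2,7) (4,4) (4,4)
{C/Lo/a/T, C/Lo/a/H} → row (2,1) (2,7) (5,3) (5,3)
{C/Lo/b/T, C/Lo/b/H} → row (2,1) (2,7) (4,5) (4,5)
{D/Mid/c/T, D/Mid/c/H, D/Mid/a/T, D/Mid/a/H, D/Mid/b/T, D/Mid/b/H, D/Lo/c/T, D/Lo/c/H, D/Lo/a/T, D/Lo/a/H, D/Lo/b/T, D/Lo/b/H} → row (1,1) (1,1) (1,1) (1,1)
That's 10 distinct rows out of 24 strategies.

10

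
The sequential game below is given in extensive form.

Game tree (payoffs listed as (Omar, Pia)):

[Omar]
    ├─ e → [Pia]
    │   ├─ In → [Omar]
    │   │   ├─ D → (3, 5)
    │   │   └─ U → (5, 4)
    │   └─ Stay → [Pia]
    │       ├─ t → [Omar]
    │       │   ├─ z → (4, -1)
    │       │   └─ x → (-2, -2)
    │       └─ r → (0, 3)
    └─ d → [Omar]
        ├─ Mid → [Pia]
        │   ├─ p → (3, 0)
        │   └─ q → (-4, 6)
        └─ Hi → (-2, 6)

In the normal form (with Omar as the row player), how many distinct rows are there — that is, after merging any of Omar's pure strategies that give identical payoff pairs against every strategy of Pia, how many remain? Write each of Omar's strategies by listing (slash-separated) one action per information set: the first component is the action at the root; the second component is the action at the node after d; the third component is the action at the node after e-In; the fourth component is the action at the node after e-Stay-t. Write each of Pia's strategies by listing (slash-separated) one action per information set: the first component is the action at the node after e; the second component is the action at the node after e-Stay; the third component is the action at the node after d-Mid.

Omar has 16 pure strategies: e/Mid/D/z, e/Mid/D/x, e/Mid/U/z, e/Mid/U/x, e/Hi/D/z, e/Hi/D/x, e/Hi/U/z, e/Hi/U/x, d/Mid/D/z, d/Mid/D/x, d/Mid/U/z, d/Mid/U/x, d/Hi/D/z, d/Hi/D/x, d/Hi/U/z, d/Hi/U/x. Columns: In/t/p, In/t/q, In/r/p, In/r/q, Stay/t/p, Stay/t/q, Stay/r/p, Stay/r/q.
{e/Mid/D/z, e/Hi/D/z} → row (3,5) (3,5) (3,5) (3,5) (4,-1) (4,-1) (0,3) (0,3)
{e/Mid/D/x, e/Hi/D/x} → row (3,5) (3,5) (3,5) (3,5) (-2,-2) (-2,-2) (0,3) (0,3)
{e/Mid/U/z, e/Hi/U/z} → row (5,4) (5,4) (5,4) (5,4) (4,-1) (4,-1) (0,3) (0,3)
{e/Mid/U/x, e/Hi/U/x} → row (5,4) (5,4) (5,4) (5,4) (-2,-2) (-2,-2) (0,3) (0,3)
{d/Mid/D/z, d/Mid/D/x, d/Mid/U/z, d/Mid/U/x} → row (3,0) (-4,6) (3,0) (-4,6) (3,0) (-4,6) (3,0) (-4,6)
{d/Hi/D/z, d/Hi/D/x, d/Hi/U/z, d/Hi/U/x} → row (-2,6) (-2,6) (-2,6) (-2,6) (-2,6) (-2,6) (-2,6) (-2,6)
That's 6 distinct rows out of 16 strategies.

6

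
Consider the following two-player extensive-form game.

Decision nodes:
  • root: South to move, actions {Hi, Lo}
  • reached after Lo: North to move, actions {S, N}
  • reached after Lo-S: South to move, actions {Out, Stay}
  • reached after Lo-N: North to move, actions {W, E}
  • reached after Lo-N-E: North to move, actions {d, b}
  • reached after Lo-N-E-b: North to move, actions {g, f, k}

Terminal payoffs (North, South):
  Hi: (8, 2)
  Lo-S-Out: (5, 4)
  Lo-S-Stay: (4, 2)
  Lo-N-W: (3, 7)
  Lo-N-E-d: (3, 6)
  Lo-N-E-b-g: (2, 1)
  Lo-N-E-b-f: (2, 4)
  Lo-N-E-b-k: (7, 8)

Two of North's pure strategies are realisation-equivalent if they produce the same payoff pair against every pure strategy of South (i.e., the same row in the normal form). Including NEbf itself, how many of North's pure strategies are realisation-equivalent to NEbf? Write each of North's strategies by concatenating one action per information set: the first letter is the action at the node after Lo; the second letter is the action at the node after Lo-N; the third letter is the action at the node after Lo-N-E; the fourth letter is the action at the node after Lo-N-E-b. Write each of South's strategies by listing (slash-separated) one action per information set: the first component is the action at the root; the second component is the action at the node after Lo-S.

Row for NEbf (columns Hi/Out, Hi/Stay, Lo/Out, Lo/Stay): (8,2) (8,2) (2,4) (2,4).
Every one of North's information sets is on the play path for some reply by South when North follows NEbf.
Changing the action at any of them therefore changes at least one column, so only NEbf itself gives this row.

1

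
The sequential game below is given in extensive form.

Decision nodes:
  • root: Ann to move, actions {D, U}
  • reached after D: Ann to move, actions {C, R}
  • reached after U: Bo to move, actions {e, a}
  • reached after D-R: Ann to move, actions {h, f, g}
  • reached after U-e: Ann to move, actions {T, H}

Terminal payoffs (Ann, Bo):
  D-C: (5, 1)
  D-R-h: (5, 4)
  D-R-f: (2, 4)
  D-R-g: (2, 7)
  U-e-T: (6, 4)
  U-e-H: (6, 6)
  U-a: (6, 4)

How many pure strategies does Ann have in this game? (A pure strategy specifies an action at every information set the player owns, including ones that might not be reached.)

Ann owns the root with actions {D, U} — two choices.
Ann owns the node after D with actions {C, R} — two choices.
Ann owns the node after D-R with actions {h, f, g} — three choices.
Ann owns the node after U-e with actions {T, H} — two choices.
A pure strategy fixes one action at each information set independently, so the count is the product 2 × 2 × 3 × 2 = 24.

24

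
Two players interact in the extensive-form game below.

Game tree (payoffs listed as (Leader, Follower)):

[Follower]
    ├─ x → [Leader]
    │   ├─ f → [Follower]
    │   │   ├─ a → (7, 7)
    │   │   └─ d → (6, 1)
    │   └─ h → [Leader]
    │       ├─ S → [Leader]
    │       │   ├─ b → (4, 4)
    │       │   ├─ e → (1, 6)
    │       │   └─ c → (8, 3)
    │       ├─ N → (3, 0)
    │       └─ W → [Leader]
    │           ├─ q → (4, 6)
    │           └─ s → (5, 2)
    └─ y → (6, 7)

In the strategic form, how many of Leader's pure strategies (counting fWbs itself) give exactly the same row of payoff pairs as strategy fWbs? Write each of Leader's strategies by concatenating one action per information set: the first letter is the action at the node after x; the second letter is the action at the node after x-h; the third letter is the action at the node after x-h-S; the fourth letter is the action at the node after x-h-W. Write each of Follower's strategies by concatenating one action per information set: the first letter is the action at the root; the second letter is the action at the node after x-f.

18

Row for fWbs (columns xa, xd, ya, yd): (7,7) (6,1) (6,7) (6,7).
Under fWbs, Leader's choice at the node after x-h and at the node after x-h-S and at the node after x-h-W can never be reached regardless of what Follower does, so varying those choices leaves every outcome unchanged.
Holding the reachable choices fixed and varying the unreachable ones freely already gives 3 × 3 × 2 = 18 equivalent strategies.
No other strategy reproduces this row, so those 18 are the full class: fSbq, fSbs, fSeq, fSes, fScq, fScs, fNbq, fNbs, fNeq, fNes, fNcq, fNcs, fWbq, fWbs, fWeq, fWes, fWcq, fWcs.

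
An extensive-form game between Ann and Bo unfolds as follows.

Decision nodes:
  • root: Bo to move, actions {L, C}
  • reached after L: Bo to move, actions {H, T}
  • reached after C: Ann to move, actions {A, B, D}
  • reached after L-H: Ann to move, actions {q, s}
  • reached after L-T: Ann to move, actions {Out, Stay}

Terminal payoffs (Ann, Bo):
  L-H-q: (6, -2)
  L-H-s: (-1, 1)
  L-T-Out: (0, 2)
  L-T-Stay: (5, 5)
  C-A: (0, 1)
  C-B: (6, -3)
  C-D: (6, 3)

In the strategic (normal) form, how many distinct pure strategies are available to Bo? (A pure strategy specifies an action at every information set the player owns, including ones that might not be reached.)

Bo owns the root with actions {L, C} — two choices.
Bo owns the node after L with actions {H, T} — two choices.
A pure strategy fixes one action at each information set independently, so the count is the product 2 × 2 = 4.
(For reference, Ann has 12 pure strategies, giving a 4×12 normal-form matrix.)

4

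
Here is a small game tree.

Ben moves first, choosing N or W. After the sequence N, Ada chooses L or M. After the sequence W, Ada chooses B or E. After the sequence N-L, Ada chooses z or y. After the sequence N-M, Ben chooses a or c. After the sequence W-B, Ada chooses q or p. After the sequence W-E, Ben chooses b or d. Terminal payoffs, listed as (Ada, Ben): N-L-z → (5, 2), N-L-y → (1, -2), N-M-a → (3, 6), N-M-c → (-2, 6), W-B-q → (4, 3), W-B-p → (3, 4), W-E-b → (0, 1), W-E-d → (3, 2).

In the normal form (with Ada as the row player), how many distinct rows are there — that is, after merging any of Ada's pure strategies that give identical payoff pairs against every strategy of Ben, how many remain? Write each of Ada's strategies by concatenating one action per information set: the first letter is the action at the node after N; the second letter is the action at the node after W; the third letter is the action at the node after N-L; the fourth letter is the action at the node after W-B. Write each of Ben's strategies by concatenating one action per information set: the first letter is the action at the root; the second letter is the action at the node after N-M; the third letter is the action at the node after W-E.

Ada has 16 pure strategies: LBzq, LBzp, LByq, LByp, LEzq, LEzp, LEyq, LEyp, MBzq, MBzp, MByq, MByp, MEzq, MEzp, MEyq, MEyp. Columns: Nab, Nad, Ncb, Ncd, Wab, Wad, Wcb, Wcd.
{LBzq} → row (5,2) (5,2) (5,2) (5,2) (4,3) (4,3) (4,3) (4,3)
{LBzp} → row (5,2) (5,2) (5,2) (5,2) (3,4) (3,4) (3,4) (3,4)
{LByq} → row (1,-2) (1,-2) (1,-2) (1,-2) (4,3) (4,3) (4,3) (4,3)
{LByp} → row (1,-2) (1,-2) (1,-2) (1,-2) (3,4) (3,4) (3,4) (3,4)
{LEzq, LEzp} → row (5,2) (5,2) (5,2) (5,2) (0,1) (3,2) (0,1) (3,2)
{LEyq, LEyp} → row (1,-2) (1,-2) (1,-2) (1,-2) (0,1) (3,2) (0,1) (3,2)
{MBzq, MByq} → row (3,6) (3,6) (-2,6) (-2,6) (4,3) (4,3) (4,3) (4,3)
{MBzp, MByp} → row (3,6) (3,6) (-2,6) (-2,6) (3,4) (3,4) (3,4) (3,4)
{MEzq, MEzp, MEyq, MEyp} → row (3,6) (3,6) (-2,6) (-2,6) (0,1) (3,2) (0,1) (3,2)
That's 9 distinct rows out of 16 strategies.

9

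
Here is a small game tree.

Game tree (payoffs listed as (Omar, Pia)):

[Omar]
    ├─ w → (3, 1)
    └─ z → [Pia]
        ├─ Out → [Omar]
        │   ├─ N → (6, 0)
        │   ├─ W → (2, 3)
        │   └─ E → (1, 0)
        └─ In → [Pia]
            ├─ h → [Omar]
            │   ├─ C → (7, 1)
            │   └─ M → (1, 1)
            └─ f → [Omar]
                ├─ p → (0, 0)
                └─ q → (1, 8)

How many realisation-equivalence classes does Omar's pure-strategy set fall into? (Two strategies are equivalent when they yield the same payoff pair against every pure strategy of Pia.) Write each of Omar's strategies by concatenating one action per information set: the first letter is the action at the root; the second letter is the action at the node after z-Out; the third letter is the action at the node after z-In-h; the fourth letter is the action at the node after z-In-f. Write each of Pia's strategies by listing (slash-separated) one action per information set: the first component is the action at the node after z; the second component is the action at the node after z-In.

Omar has 24 pure strategies: wNCp, wNCq, wNMp, wNMq, wWCp, wWCq, wWMp, wWMq, wECp, wECq, wEMp, wEMq, zNCp, zNCq, zNMp, zNMq, zWCp, zWCq, zWMp, zWMq, zECp, zECq, zEMp, zEMq. Columns: Out/h, Out/f, In/h, In/f.
{wNCp, wNCq, wNMp, wNMq, wWCp, wWCq, wWMp, wWMq, wECp, wECq, wEMp, wEMq} → row (3,1) (3,1) (3,1) (3,1)
{zNCp} → row (6,0) (6,0) (7,1) (0,0)
{zNCq} → row (6,0) (6,0) (7,1) (1,8)
{zNMp} → row (6,0) (6,0) (1,1) (0,0)
{zNMq} → row (6,0) (6,0) (1,1) (1,8)
{zWCp} → row (2,3) (2,3) (7,1) (0,0)
{zWCq} → row (2,3) (2,3) (7,1) (1,8)
{zWMp} → row (2,3) (2,3) (1,1) (0,0)
{zWMq} → row (2,3) (2,3) (1,1) (1,8)
{zECp} → row (1,0) (1,0) (7,1) (0,0)
{zECq} → row (1,0) (1,0) (7,1) (1,8)
{zEMp} → row (1,0) (1,0) (1,1) (0,0)
{zEMq} → row (1,0) (1,0) (1,1) (1,8)
That's 13 distinct rows out of 24 strategies.

13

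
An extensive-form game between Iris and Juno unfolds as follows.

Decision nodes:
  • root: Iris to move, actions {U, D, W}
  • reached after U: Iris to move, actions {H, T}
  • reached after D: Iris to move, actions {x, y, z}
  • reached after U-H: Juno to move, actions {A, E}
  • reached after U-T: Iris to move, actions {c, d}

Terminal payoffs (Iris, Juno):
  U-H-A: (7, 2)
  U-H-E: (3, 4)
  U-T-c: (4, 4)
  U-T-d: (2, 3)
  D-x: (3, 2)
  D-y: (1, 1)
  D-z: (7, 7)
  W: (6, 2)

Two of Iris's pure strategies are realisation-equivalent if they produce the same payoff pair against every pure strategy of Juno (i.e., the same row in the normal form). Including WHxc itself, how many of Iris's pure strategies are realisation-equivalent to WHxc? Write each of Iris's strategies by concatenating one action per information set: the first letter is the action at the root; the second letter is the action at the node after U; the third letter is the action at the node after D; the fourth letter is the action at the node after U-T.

12

Row for WHxc (columns A, E): (6,2) (6,2).
Under WHxc, Iris's choice at the node after U and at the node after D and at the node after U-T can never be reached regardless of what Juno does, so varying those choices leaves every outcome unchanged.
Holding the reachable choices fixed and varying the unreachable ones freely already gives 2 × 3 × 2 = 12 equivalent strategies.
No other strategy reproduces this row, so those 12 are the full class: WHxc, WHxd, WHyc, WHyd, WHzc, WHzd, WTxc, WTxd, WTyc, WTyd, WTzc, WTzd.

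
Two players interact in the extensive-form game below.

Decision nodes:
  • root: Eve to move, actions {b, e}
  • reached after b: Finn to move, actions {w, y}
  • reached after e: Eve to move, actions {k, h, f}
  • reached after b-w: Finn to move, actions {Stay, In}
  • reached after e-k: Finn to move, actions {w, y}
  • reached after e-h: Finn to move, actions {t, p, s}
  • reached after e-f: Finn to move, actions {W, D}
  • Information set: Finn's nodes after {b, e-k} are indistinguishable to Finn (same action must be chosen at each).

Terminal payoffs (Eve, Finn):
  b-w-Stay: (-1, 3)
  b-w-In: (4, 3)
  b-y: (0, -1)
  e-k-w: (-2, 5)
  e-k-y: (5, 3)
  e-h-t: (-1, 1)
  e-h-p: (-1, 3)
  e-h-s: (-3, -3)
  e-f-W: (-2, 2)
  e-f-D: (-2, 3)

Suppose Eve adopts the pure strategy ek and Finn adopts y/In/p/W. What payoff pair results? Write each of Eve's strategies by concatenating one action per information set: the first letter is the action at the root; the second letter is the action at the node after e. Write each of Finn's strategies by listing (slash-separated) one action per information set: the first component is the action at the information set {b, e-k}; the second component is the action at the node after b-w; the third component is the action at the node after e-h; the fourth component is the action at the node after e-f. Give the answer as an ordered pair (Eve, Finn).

Trace the play path from the root:
  Eve plays e
  Eve plays k at [e]
  Finn plays y at [e-k]
→ terminal payoff (5, 3).
(Finn's choice at the node after b-w is never reached on this path, so it doesn't affect the outcome.)

(5, 3)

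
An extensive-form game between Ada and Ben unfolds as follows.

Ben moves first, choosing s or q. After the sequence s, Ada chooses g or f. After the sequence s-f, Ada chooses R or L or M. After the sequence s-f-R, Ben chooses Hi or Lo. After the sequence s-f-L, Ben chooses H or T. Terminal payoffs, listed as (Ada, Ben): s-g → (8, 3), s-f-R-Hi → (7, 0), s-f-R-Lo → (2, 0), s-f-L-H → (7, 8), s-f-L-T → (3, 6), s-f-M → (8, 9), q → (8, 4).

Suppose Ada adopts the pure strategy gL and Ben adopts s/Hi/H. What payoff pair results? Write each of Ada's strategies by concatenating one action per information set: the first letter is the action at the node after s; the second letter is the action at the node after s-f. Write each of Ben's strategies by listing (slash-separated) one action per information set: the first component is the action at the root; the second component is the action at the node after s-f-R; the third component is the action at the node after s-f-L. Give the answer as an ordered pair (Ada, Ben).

(8, 3)

Trace the play path from the root:
  Ben plays s
  Ada plays g at [s]
→ terminal payoff (8, 3).
(Ada's choice at the node after s-f is never reached on this path, so it doesn't affect the outcome.)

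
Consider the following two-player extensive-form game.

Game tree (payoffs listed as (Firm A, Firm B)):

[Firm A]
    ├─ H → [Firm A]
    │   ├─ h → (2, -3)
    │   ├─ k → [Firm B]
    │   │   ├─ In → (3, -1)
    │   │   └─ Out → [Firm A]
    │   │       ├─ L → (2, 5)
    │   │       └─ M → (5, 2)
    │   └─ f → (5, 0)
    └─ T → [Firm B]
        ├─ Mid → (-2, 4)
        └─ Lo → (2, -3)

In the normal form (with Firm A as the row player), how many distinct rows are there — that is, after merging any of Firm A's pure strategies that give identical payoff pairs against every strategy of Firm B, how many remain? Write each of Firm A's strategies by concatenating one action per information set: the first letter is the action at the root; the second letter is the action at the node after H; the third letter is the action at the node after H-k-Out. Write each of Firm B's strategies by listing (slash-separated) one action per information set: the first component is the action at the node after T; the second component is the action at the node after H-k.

5

Firm A has 12 pure strategies: HhL, HhM, HkL, HkM, HfL, HfM, ThL, ThM, TkL, TkM, TfL, TfM. Columns: Mid/In, Mid/Out, Lo/In, Lo/Out.
{HhL, HhM} → row (2,-3) (2,-3) (2,-3) (2,-3)
{HkL} → row (3,-1) (2,5) (3,-1) (2,5)
{HkM} → row (3,-1) (5,2) (3,-1) (5,2)
{HfL, HfM} → row (5,0) (5,0) (5,0) (5,0)
{ThL, ThM, TkL, TkM, TfL, TfM} → row (-2,4) (-2,4) (2,-3) (2,-3)
That's 5 distinct rows out of 12 strategies.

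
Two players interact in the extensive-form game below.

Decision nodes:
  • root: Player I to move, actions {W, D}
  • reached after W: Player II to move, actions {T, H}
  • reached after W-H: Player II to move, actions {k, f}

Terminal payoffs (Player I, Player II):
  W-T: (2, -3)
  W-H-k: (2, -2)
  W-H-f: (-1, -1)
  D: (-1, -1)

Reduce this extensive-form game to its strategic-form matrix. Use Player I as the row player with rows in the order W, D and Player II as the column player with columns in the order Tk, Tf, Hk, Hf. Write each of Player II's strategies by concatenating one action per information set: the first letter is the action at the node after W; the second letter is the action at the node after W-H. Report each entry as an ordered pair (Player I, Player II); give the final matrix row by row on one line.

W: (2,-3) (2,-3) (2,-2) (-1,-1) | D: (-1,-1) (-1,-1) (-1,-1) (-1,-1)

           Tk       Tf       Hk       Hf
   W   (2,-3)   (2,-3)   (2,-2)  (-1,-1)
   D  (-1,-1)  (-1,-1)  (-1,-1)  (-1,-1)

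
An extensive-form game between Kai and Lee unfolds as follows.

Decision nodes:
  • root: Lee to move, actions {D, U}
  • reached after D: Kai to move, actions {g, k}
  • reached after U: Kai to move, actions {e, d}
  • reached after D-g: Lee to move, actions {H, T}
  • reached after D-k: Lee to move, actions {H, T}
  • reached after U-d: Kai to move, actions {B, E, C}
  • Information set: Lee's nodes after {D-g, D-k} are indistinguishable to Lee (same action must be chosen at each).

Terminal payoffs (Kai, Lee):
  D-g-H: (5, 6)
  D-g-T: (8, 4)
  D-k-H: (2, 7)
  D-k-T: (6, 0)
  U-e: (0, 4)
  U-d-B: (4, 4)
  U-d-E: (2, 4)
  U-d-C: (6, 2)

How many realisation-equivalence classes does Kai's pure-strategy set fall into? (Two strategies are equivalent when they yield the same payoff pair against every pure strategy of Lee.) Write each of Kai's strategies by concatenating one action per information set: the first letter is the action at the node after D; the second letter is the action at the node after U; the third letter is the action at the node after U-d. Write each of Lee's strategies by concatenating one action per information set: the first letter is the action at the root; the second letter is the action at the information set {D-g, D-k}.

Kai has 12 pure strategies: geB, geE, geC, gdB, gdE, gdC, keB, keE, keC, kdB, kdE, kdC. Columns: DH, DT, UH, UT.
{geB, geE, geC} → row (5,6) (8,4) (0,4) (0,4)
{gdB} → row (5,6) (8,4) (4,4) (4,4)
{gdE} → row (5,6) (8,4) (2,4) (2,4)
{gdC} → row (5,6) (8,4) (6,2) (6,2)
{keB, keE, keC} → row (2,7) (6,0) (0,4) (0,4)
{kdB} → row (2,7) (6,0) (4,4) (4,4)
{kdE} → row (2,7) (6,0) (2,4) (2,4)
{kdC} → row (2,7) (6,0) (6,2) (6,2)
That's 8 distinct rows out of 12 strategies.

8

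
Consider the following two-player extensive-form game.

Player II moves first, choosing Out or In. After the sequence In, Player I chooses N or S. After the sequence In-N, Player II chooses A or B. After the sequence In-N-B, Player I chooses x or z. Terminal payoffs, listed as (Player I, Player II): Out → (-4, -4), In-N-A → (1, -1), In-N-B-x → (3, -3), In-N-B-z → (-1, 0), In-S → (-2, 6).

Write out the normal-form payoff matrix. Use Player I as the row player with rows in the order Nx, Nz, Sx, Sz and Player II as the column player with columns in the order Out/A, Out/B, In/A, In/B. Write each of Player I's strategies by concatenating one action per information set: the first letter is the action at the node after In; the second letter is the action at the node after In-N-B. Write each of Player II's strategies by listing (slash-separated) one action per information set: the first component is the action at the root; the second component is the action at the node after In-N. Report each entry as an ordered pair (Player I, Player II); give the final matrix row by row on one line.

Row Nx: Out/A→(-4,-4), Out/B→(-4,-4), In/A→(1,-1), In/B→(3,-3)
Row Nz: Out/A→(-4,-4), Out/B→(-4,-4), In/A→(1,-1), In/B→(-1,0)
Row Sx: Out/A→(-4,-4), Out/B→(-4,-4), In/A→(-2,6), In/B→(-2,6)
Row Sz: Out/A→(-4,-4), Out/B→(-4,-4), In/A→(-2,6), In/B→(-2,6)

Nx: (-4,-4) (-4,-4) (1,-1) (3,-3) | Nz: (-4,-4) (-4,-4) (1,-1) (-1,0) | Sx: (-4,-4) (-4,-4) (-2,6) (-2,6) | Sz: (-4,-4) (-4,-4) (-2,6) (-2,6)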